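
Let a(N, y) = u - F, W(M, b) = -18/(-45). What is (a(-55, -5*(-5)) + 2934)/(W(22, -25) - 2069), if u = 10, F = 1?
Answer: -14715/10343 ≈ -1.4227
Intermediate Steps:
W(M, b) = ⅖ (W(M, b) = -18*(-1/45) = ⅖)
a(N, y) = 9 (a(N, y) = 10 - 1*1 = 10 - 1 = 9)
(a(-55, -5*(-5)) + 2934)/(W(22, -25) - 2069) = (9 + 2934)/(⅖ - 2069) = 2943/(-10343/5) = 2943*(-5/10343) = -14715/10343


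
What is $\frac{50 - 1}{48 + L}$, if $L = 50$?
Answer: $\frac{1}{2} \approx 0.5$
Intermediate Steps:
$\frac{50 - 1}{48 + L} = \frac{50 - 1}{48 + 50} = \frac{49}{98} = 49 \cdot \frac{1}{98} = \frac{1}{2}$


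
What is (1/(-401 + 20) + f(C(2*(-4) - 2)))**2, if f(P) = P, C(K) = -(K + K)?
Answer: 58049161/145161 ≈ 399.90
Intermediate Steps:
C(K) = -2*K
(1/(-401 + 20) + f(C(2*(-4) - 2)))**2 = (1/(-401 + 20) - 2*(2*(-4) - 2))**2 = (1/(-381) - 2*(-8 - 2))**2 = (-1/381 - 2*(-10))**2 = (-1/381 + 20)**2 = (7619/381)**2 = 58049161/145161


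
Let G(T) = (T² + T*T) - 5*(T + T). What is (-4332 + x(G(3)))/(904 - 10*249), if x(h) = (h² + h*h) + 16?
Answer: 2014/793 ≈ 2.5397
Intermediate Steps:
G(T) = -10*T + 2*T² (G(T) = (T² + T²) - 10*T = 2*T² - 10*T = -10*T + 2*T²)
x(h) = 16 + 2*h² (x(h) = (h² + h²) + 16 = 2*h² + 16 = 16 + 2*h²)
(-4332 + x(G(3)))/(904 - 10*249) = (-4332 + (16 + 2*(2*3*(-5 + 3))²))/(904 - 10*249) = (-4332 + (16 + 2*(2*3*(-2))²))/(904 - 2490) = (-4332 + (16 + 2*(-12)²))/(-1586) = (-4332 + (16 + 2*144))*(-1/1586) = (-4332 + (16 + 288))*(-1/1586) = (-4332 + 304)*(-1/1586) = -4028*(-1/1586) = 2014/793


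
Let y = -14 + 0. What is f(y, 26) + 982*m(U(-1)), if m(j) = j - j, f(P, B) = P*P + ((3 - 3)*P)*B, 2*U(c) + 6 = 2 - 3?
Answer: 196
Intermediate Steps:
y = -14
U(c) = -7/2 (U(c) = -3 + (2 - 3)/2 = -3 + (½)*(-1) = -3 - ½ = -7/2)
f(P, B) = P² (f(P, B) = P² + (0*P)*B = P² + 0*B = P² + 0 = P²)
m(j) = 0
f(y, 26) + 982*m(U(-1)) = (-14)² + 982*0 = 196 + 0 = 196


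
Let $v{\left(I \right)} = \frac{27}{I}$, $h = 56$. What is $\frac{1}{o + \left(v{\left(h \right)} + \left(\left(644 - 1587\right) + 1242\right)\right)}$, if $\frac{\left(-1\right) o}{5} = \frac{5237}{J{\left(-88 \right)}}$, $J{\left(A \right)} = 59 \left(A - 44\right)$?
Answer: $\frac{109032}{33019727} \approx 0.003302$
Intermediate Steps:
$J{\left(A \right)} = -2596 + 59 A$ ($J{\left(A \right)} = 59 \left(-44 + A\right) = -2596 + 59 A$)
$o = \frac{26185}{7788}$ ($o = - 5 \frac{5237}{-2596 + 59 \left(-88\right)} = - 5 \frac{5237}{-2596 - 5192} = - 5 \frac{5237}{-7788} = - 5 \cdot 5237 \left(- \frac{1}{7788}\right) = \left(-5\right) \left(- \frac{5237}{7788}\right) = \frac{26185}{7788} \approx 3.3622$)
$\frac{1}{o + \left(v{\left(h \right)} + \left(\left(644 - 1587\right) + 1242\right)\right)} = \frac{1}{\frac{26185}{7788} + \left(\frac{27}{56} + \left(\left(644 - 1587\right) + 1242\right)\right)} = \frac{1}{\frac{26185}{7788} + \left(27 \cdot \frac{1}{56} + \left(-943 + 1242\right)\right)} = \frac{1}{\frac{26185}{7788} + \left(\frac{27}{56} + 299\right)} = \frac{1}{\frac{26185}{7788} + \frac{16771}{56}} = \frac{1}{\frac{33019727}{109032}} = \frac{109032}{33019727}$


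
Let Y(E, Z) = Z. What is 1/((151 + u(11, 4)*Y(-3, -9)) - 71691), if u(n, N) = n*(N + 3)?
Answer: -1/72233 ≈ -1.3844e-5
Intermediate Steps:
u(n, N) = n*(3 + N)
1/((151 + u(11, 4)*Y(-3, -9)) - 71691) = 1/((151 + (11*(3 + 4))*(-9)) - 71691) = 1/((151 + (11*7)*(-9)) - 71691) = 1/((151 + 77*(-9)) - 71691) = 1/((151 - 693) - 71691) = 1/(-542 - 71691) = 1/(-72233) = -1/72233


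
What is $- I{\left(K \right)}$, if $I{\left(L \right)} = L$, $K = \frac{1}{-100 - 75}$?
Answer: $\frac{1}{175} \approx 0.0057143$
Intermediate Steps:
$K = - \frac{1}{175}$ ($K = \frac{1}{-175} = - \frac{1}{175} \approx -0.0057143$)
$- I{\left(K \right)} = \left(-1\right) \left(- \frac{1}{175}\right) = \frac{1}{175}$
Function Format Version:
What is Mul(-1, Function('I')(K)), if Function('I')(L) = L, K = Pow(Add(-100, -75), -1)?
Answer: Rational(1, 175) ≈ 0.0057143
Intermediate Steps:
K = Rational(-1, 175) (K = Pow(-175, -1) = Rational(-1, 175) ≈ -0.0057143)
Mul(-1, Function('I')(K)) = Mul(-1, Rational(-1, 175)) = Rational(1, 175)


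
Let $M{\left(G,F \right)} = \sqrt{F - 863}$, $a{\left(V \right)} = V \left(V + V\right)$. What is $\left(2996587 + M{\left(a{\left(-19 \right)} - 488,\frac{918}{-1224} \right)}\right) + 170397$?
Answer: $3166984 + \frac{i \sqrt{3455}}{2} \approx 3.167 \cdot 10^{6} + 29.39 i$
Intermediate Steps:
$a{\left(V \right)} = 2 V^{2}$ ($a{\left(V \right)} = V 2 V = 2 V^{2}$)
$M{\left(G,F \right)} = \sqrt{-863 + F}$
$\left(2996587 + M{\left(a{\left(-19 \right)} - 488,\frac{918}{-1224} \right)}\right) + 170397 = \left(2996587 + \sqrt{-863 + \frac{918}{-1224}}\right) + 170397 = \left(2996587 + \sqrt{-863 + 918 \left(- \frac{1}{1224}\right)}\right) + 170397 = \left(2996587 + \sqrt{-863 - \frac{3}{4}}\right) + 170397 = \left(2996587 + \sqrt{- \frac{3455}{4}}\right) + 170397 = \left(2996587 + \frac{i \sqrt{3455}}{2}\right) + 170397 = 3166984 + \frac{i \sqrt{3455}}{2}$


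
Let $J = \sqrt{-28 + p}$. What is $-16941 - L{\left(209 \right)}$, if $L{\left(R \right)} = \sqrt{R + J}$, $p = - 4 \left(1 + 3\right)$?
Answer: $-16941 - \sqrt{209 + 2 i \sqrt{11}} \approx -16955.0 - 0.22939 i$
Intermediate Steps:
$p = -16$ ($p = \left(-4\right) 4 = -16$)
$J = 2 i \sqrt{11}$ ($J = \sqrt{-28 - 16} = \sqrt{-44} = 2 i \sqrt{11} \approx 6.6332 i$)
$L{\left(R \right)} = \sqrt{R + 2 i \sqrt{11}}$
$-16941 - L{\left(209 \right)} = -16941 - \sqrt{209 + 2 i \sqrt{11}}$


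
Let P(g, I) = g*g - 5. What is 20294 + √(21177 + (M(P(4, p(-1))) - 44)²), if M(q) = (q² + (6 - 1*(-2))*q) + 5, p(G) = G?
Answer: 20294 + √50077 ≈ 20518.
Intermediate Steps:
P(g, I) = -5 + g² (P(g, I) = g² - 5 = -5 + g²)
M(q) = 5 + q² + 8*q (M(q) = (q² + (6 + 2)*q) + 5 = (q² + 8*q) + 5 = 5 + q² + 8*q)
20294 + √(21177 + (M(P(4, p(-1))) - 44)²) = 20294 + √(21177 + ((5 + (-5 + 4²)² + 8*(-5 + 4²)) - 44)²) = 20294 + √(21177 + ((5 + (-5 + 16)² + 8*(-5 + 16)) - 44)²) = 20294 + √(21177 + ((5 + 11² + 8*11) - 44)²) = 20294 + √(21177 + ((5 + 121 + 88) - 44)²) = 20294 + √(21177 + (214 - 44)²) = 20294 + √(21177 + 170²) = 20294 + √(21177 + 28900) = 20294 + √50077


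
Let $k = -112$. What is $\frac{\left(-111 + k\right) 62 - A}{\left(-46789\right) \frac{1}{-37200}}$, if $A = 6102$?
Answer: $- \frac{741321600}{46789} \approx -15844.0$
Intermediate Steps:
$\frac{\left(-111 + k\right) 62 - A}{\left(-46789\right) \frac{1}{-37200}} = \frac{\left(-111 - 112\right) 62 - 6102}{\left(-46789\right) \frac{1}{-37200}} = \frac{\left(-223\right) 62 - 6102}{\left(-46789\right) \left(- \frac{1}{37200}\right)} = \frac{-13826 - 6102}{\frac{46789}{37200}} = \left(-19928\right) \frac{37200}{46789} = - \frac{741321600}{46789}$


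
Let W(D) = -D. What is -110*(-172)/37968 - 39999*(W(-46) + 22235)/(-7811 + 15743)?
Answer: -704950089199/6274212 ≈ -1.1236e+5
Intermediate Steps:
-110*(-172)/37968 - 39999*(W(-46) + 22235)/(-7811 + 15743) = -110*(-172)/37968 - 39999*(-1*(-46) + 22235)/(-7811 + 15743) = 18920*(1/37968) - 39999/(7932/(46 + 22235)) = 2365/4746 - 39999/(7932/22281) = 2365/4746 - 39999/(7932*(1/22281)) = 2365/4746 - 39999/2644/7427 = 2365/4746 - 39999*7427/2644 = 2365/4746 - 297072573/2644 = -704950089199/6274212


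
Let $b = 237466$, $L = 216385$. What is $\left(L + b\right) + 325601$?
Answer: $779452$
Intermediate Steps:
$\left(L + b\right) + 325601 = \left(216385 + 237466\right) + 325601 = 453851 + 325601 = 779452$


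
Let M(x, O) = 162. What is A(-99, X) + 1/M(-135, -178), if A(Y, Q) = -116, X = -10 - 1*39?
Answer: -18791/162 ≈ -115.99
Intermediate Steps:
X = -49 (X = -10 - 39 = -49)
A(-99, X) + 1/M(-135, -178) = -116 + 1/162 = -18791/162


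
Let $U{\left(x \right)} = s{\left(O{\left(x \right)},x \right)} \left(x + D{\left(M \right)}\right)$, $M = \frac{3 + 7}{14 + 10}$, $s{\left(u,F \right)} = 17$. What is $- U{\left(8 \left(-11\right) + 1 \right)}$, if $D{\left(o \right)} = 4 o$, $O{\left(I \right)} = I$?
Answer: $\frac{4352}{3} \approx 1450.7$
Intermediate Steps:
$M = \frac{5}{12}$ ($M = \frac{10}{24} = 10 \cdot \frac{1}{24} = \frac{5}{12} \approx 0.41667$)
$U{\left(x \right)} = \frac{85}{3} + 17 x$ ($U{\left(x \right)} = 17 \left(x + 4 \cdot \frac{5}{12}\right) = 17 \left(x + \frac{5}{3}\right) = 17 \left(\frac{5}{3} + x\right) = \frac{85}{3} + 17 x$)
$- U{\left(8 \left(-11\right) + 1 \right)} = - (\frac{85}{3} + 17 \left(8 \left(-11\right) + 1\right)) = - (\frac{85}{3} + 17 \left(-88 + 1\right)) = - (\frac{85}{3} + 17 \left(-87\right)) = - (\frac{85}{3} - 1479) = \left(-1\right) \left(- \frac{4352}{3}\right) = \frac{4352}{3}$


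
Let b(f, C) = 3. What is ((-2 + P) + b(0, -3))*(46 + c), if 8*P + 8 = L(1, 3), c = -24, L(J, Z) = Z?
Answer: 33/4 ≈ 8.2500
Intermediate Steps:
P = -5/8 (P = -1 + (⅛)*3 = -1 + 3/8 = -5/8 ≈ -0.62500)
((-2 + P) + b(0, -3))*(46 + c) = ((-2 - 5/8) + 3)*(46 - 24) = (-21/8 + 3)*22 = (3/8)*22 = 33/4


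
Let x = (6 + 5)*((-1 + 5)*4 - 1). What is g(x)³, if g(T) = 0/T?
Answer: 0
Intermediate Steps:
x = 165 (x = 11*(4*4 - 1) = 11*(16 - 1) = 11*15 = 165)
g(T) = 0
g(x)³ = 0³ = 0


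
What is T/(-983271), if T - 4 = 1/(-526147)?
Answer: -701529/172448362279 ≈ -4.0681e-6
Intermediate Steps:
T = 2104587/526147 (T = 4 + 1/(-526147) = 4 - 1/526147 = 2104587/526147 ≈ 4.0000)
T/(-983271) = (2104587/526147)/(-983271) = (2104587/526147)*(-1/983271) = -701529/172448362279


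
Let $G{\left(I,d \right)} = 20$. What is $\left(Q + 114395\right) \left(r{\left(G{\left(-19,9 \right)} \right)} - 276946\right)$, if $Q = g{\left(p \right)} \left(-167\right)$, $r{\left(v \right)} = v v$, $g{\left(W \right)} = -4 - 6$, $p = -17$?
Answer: $-32097311490$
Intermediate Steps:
$g{\left(W \right)} = -10$ ($g{\left(W \right)} = -4 - 6 = -10$)
$r{\left(v \right)} = v^{2}$
$Q = 1670$ ($Q = \left(-10\right) \left(-167\right) = 1670$)
$\left(Q + 114395\right) \left(r{\left(G{\left(-19,9 \right)} \right)} - 276946\right) = \left(1670 + 114395\right) \left(20^{2} - 276946\right) = 116065 \left(400 - 276946\right) = 116065 \left(-276546\right) = -32097311490$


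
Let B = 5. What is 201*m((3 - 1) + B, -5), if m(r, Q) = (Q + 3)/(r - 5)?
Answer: -201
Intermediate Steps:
m(r, Q) = (3 + Q)/(-5 + r)
201*m((3 - 1) + B, -5) = 201*((3 - 5)/(-5 + ((3 - 1) + 5))) = 201*(-2/(-5 + (2 + 5))) = 201*(-2/(-5 + 7)) = 201*(-2/2) = 201*((1/2)*(-2)) = 201*(-1) = -201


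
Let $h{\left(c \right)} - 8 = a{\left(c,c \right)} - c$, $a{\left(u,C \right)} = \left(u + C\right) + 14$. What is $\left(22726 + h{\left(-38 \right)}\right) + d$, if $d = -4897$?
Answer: $17813$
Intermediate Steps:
$a{\left(u,C \right)} = 14 + C + u$ ($a{\left(u,C \right)} = \left(C + u\right) + 14 = 14 + C + u$)
$h{\left(c \right)} = 22 + c$ ($h{\left(c \right)} = 8 + \left(\left(14 + c + c\right) - c\right) = 8 + \left(\left(14 + 2 c\right) - c\right) = 8 + \left(14 + c\right) = 22 + c$)
$\left(22726 + h{\left(-38 \right)}\right) + d = \left(22726 + \left(22 - 38\right)\right) - 4897 = \left(22726 - 16\right) - 4897 = 22710 - 4897 = 17813$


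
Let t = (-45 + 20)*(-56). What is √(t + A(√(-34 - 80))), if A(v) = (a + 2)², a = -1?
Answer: √1401 ≈ 37.430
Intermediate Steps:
t = 1400 (t = -25*(-56) = 1400)
A(v) = 1 (A(v) = (-1 + 2)² = 1² = 1)
√(t + A(√(-34 - 80))) = √(1400 + 1) = √1401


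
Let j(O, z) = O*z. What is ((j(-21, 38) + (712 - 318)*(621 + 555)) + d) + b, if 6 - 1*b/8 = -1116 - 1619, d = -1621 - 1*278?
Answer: 482575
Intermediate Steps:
d = -1899 (d = -1621 - 278 = -1899)
b = 21928 (b = 48 - 8*(-1116 - 1619) = 48 - 8*(-2735) = 48 + 21880 = 21928)
((j(-21, 38) + (712 - 318)*(621 + 555)) + d) + b = ((-21*38 + (712 - 318)*(621 + 555)) - 1899) + 21928 = ((-798 + 394*1176) - 1899) + 21928 = ((-798 + 463344) - 1899) + 21928 = (462546 - 1899) + 21928 = 460647 + 21928 = 482575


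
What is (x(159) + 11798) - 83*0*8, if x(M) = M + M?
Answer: 12116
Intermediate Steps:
x(M) = 2*M
(x(159) + 11798) - 83*0*8 = (2*159 + 11798) - 83*0*8 = (318 + 11798) + 0*8 = 12116 + 0 = 12116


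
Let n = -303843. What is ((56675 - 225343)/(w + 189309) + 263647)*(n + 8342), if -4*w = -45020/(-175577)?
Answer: -1294759374118161493575/16619147519 ≈ -7.7908e+10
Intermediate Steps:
w = -11255/175577 (w = -(-11255)/(-175577) = -(-11255)*(-1)/175577 = -¼*45020/175577 = -11255/175577 ≈ -0.064103)
((56675 - 225343)/(w + 189309) + 263647)*(n + 8342) = ((56675 - 225343)/(-11255/175577 + 189309) + 263647)*(-303843 + 8342) = (-168668/33238295038/175577 + 263647)*(-295501) = (-168668*175577/33238295038 + 263647)*(-295501) = (-14807110718/16619147519 + 263647)*(-295501) = (4381573578831075/16619147519)*(-295501) = -1294759374118161493575/16619147519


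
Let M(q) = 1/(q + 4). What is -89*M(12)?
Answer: -89/16 ≈ -5.5625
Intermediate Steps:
M(q) = 1/(4 + q)
-89*M(12) = -89/(4 + 12) = -89/16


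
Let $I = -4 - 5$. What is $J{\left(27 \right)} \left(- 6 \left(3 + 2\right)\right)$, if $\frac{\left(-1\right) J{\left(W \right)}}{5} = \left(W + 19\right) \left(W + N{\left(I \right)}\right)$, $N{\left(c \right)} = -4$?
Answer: $158700$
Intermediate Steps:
$I = -9$ ($I = -4 - 5 = -9$)
$J{\left(W \right)} = - 5 \left(-4 + W\right) \left(19 + W\right)$ ($J{\left(W \right)} = - 5 \left(W + 19\right) \left(W - 4\right) = - 5 \left(19 + W\right) \left(-4 + W\right) = - 5 \left(-4 + W\right) \left(19 + W\right)$)
$J{\left(27 \right)} \left(- 6 \left(3 + 2\right)\right) = \left(380 - 2025 - 5 \cdot 27^{2}\right) \left(- 6 \left(3 + 2\right)\right) = \left(380 - 2025 - 3645\right) \left(\left(-6\right) 5\right) = \left(380 - 2025 - 3645\right) \left(-30\right) = \left(-5290\right) \left(-30\right) = 158700$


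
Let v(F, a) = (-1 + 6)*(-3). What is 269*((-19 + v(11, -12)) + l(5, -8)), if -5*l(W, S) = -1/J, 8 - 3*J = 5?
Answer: -45461/5 ≈ -9092.2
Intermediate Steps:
v(F, a) = -15 (v(F, a) = 5*(-3) = -15)
J = 1 (J = 8/3 - ⅓*5 = 8/3 - 5/3 = 1)
l(W, S) = ⅕ (l(W, S) = -(-1)/(5*1) = -(-1)/5 = -⅕*(-1) = ⅕)
269*((-19 + v(11, -12)) + l(5, -8)) = 269*((-19 - 15) + ⅕) = 269*(-34 + ⅕) = 269*(-169/5) = -45461/5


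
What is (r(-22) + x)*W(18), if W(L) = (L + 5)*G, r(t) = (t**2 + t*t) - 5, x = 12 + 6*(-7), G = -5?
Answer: -107295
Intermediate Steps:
x = -30 (x = 12 - 42 = -30)
r(t) = -5 + 2*t**2 (r(t) = (t**2 + t**2) - 5 = 2*t**2 - 5 = -5 + 2*t**2)
W(L) = -25 - 5*L (W(L) = (L + 5)*(-5) = (5 + L)*(-5) = -25 - 5*L)
(r(-22) + x)*W(18) = ((-5 + 2*(-22)**2) - 30)*(-25 - 5*18) = ((-5 + 2*484) - 30)*(-25 - 90) = ((-5 + 968) - 30)*(-115) = (963 - 30)*(-115) = 933*(-115) = -107295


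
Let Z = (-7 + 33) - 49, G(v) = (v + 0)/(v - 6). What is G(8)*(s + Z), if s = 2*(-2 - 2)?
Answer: -124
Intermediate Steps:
G(v) = v/(-6 + v)
s = -8 (s = 2*(-4) = -8)
Z = -23 (Z = 26 - 49 = -23)
G(8)*(s + Z) = (8/(-6 + 8))*(-8 - 23) = (8/2)*(-31) = (8*(½))*(-31) = 4*(-31) = -124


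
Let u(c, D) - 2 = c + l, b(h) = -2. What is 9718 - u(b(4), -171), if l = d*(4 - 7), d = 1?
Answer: 9721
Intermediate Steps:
l = -3 (l = 1*(4 - 7) = 1*(-3) = -3)
u(c, D) = -1 + c (u(c, D) = 2 + (c - 3) = 2 + (-3 + c) = -1 + c)
9718 - u(b(4), -171) = 9718 - (-1 - 2) = 9718 - 1*(-3) = 9718 + 3 = 9721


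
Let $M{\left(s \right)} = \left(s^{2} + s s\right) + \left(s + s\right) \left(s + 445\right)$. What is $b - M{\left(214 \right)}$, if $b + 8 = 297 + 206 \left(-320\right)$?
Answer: $-439275$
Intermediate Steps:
$M{\left(s \right)} = 2 s^{2} + 2 s \left(445 + s\right)$ ($M{\left(s \right)} = \left(s^{2} + s^{2}\right) + 2 s \left(445 + s\right) = 2 s^{2} + 2 s \left(445 + s\right)$)
$b = -65631$ ($b = -8 + \left(297 + 206 \left(-320\right)\right) = -8 + \left(297 - 65920\right) = -8 - 65623 = -65631$)
$b - M{\left(214 \right)} = -65631 - 2 \cdot 214 \left(445 + 2 \cdot 214\right) = -65631 - 2 \cdot 214 \left(445 + 428\right) = -65631 - 2 \cdot 214 \cdot 873 = -65631 - 373644 = -439275$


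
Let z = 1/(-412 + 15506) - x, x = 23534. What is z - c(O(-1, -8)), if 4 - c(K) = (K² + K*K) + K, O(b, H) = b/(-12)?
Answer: -12790119727/543384 ≈ -23538.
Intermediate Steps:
O(b, H) = -b/12 (O(b, H) = b*(-1/12) = -b/12)
c(K) = 4 - K - 2*K² (c(K) = 4 - ((K² + K*K) + K) = 4 - ((K² + K²) + K) = 4 - (2*K² + K) = 4 - (K + 2*K²) = 4 + (-K - 2*K²) = 4 - K - 2*K²)
z = -355222195/15094 (z = 1/(-412 + 15506) - 1*23534 = 1/15094 - 23534 = -355222195/15094 ≈ -23534.)
z - c(O(-1, -8)) = -355222195/15094 - (4 - (-1)*(-1)/12 - 2*(-1/12*(-1))²) = -355222195/15094 - (4 - 1*1/12 - 2*(1/12)²) = -355222195/15094 - (4 - 1/12 - 2*1/144) = -355222195/15094 - (4 - 1/12 - 1/72) = -355222195/15094 - 1*281/72 = -355222195/15094 - 281/72 = -12790119727/543384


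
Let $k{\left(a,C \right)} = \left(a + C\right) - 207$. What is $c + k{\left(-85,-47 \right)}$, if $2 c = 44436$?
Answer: $21879$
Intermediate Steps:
$c = 22218$ ($c = \frac{1}{2} \cdot 44436 = 22218$)
$k{\left(a,C \right)} = -207 + C + a$ ($k{\left(a,C \right)} = \left(C + a\right) - 207 = -207 + C + a$)
$c + k{\left(-85,-47 \right)} = 22218 - 339 = 21879$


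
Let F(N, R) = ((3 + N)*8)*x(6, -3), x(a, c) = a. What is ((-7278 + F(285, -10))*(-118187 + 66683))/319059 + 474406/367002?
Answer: -762849341447/722810439 ≈ -1055.4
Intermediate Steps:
F(N, R) = 144 + 48*N (F(N, R) = ((3 + N)*8)*6 = (24 + 8*N)*6 = 144 + 48*N)
((-7278 + F(285, -10))*(-118187 + 66683))/319059 + 474406/367002 = ((-7278 + (144 + 48*285))*(-118187 + 66683))/319059 + 474406/367002 = ((-7278 + (144 + 13680))*(-51504))*(1/319059) + 474406*(1/367002) = ((-7278 + 13824)*(-51504))*(1/319059) + 237203/183501 = (6546*(-51504))*(1/319059) + 237203/183501 = -337145184*1/319059 + 237203/183501 = -37460576/35451 + 237203/183501 = -762849341447/722810439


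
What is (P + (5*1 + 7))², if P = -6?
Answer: 36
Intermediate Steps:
(P + (5*1 + 7))² = (-6 + (5*1 + 7))² = (-6 + (5 + 7))² = (-6 + 12)² = 6² = 36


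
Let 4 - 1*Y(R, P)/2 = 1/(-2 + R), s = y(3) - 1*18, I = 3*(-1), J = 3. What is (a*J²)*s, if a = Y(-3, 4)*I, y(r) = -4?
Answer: 24948/5 ≈ 4989.6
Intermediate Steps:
I = -3
s = -22 (s = -4 - 1*18 = -4 - 18 = -22)
Y(R, P) = 8 - 2/(-2 + R)
a = -126/5 (a = (2*(-9 + 4*(-3))/(-2 - 3))*(-3) = (2*(-9 - 12)/(-5))*(-3) = (2*(-⅕)*(-21))*(-3) = (42/5)*(-3) = -126/5 ≈ -25.200)
(a*J²)*s = -126/5*3²*(-22) = -126/5*9*(-22) = -1134/5*(-22) = 24948/5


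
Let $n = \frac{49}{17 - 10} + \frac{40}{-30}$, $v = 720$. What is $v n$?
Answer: $4080$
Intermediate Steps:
$n = \frac{17}{3}$ ($n = \frac{49}{7} + 40 \left(- \frac{1}{30}\right) = 49 \cdot \frac{1}{7} - \frac{4}{3} = 7 - \frac{4}{3} = \frac{17}{3} \approx 5.6667$)
$v n = 720 \cdot \frac{17}{3} = 4080$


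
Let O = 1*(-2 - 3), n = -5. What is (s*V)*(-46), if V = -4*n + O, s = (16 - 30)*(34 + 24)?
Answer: 560280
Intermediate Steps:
s = -812 (s = -14*58 = -812)
O = -5 (O = 1*(-5) = -5)
V = 15 (V = -4*(-5) - 5 = 20 - 5 = 15)
(s*V)*(-46) = -812*15*(-46) = -12180*(-46) = 560280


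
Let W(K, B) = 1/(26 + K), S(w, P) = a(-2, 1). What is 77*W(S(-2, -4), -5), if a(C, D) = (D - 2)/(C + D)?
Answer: 77/27 ≈ 2.8519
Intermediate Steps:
a(C, D) = (-2 + D)/(C + D)
S(w, P) = 1 (S(w, P) = (-2 + 1)/(-2 + 1) = -1/(-1) = -1*(-1) = 1)
77*W(S(-2, -4), -5) = 77/(26 + 1) = 77/27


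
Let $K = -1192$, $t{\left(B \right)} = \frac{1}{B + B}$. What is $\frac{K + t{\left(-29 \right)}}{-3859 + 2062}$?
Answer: $\frac{69137}{104226} \approx 0.66334$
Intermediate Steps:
$t{\left(B \right)} = \frac{1}{2 B}$
$\frac{K + t{\left(-29 \right)}}{-3859 + 2062} = \frac{-1192 + \frac{1}{2 \left(-29\right)}}{-3859 + 2062} = \frac{-1192 + \frac{1}{2} \left(- \frac{1}{29}\right)}{-1797} = \left(-1192 - \frac{1}{58}\right) \left(- \frac{1}{1797}\right) = \left(- \frac{69137}{58}\right) \left(- \frac{1}{1797}\right) = \frac{69137}{104226}$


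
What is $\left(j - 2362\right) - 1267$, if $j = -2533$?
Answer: $-6162$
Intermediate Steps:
$\left(j - 2362\right) - 1267 = \left(-2533 - 2362\right) - 1267 = -4895 - 1267 = -6162$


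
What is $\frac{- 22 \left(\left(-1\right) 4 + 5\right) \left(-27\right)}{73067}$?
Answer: $\frac{594}{73067} \approx 0.0081295$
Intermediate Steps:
$\frac{- 22 \left(\left(-1\right) 4 + 5\right) \left(-27\right)}{73067} = - 22 \left(-4 + 5\right) \left(-27\right) \frac{1}{73067} = \left(-22\right) 1 \left(-27\right) \frac{1}{73067} = \left(-22\right) \left(-27\right) \frac{1}{73067} = 594 \cdot \frac{1}{73067} = \frac{594}{73067}$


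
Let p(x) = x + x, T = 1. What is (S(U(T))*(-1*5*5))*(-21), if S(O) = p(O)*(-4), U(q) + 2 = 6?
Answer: -16800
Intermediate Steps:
p(x) = 2*x
U(q) = 4 (U(q) = -2 + 6 = 4)
S(O) = -8*O (S(O) = (2*O)*(-4) = -8*O)
(S(U(T))*(-1*5*5))*(-21) = ((-8*4)*(-1*5*5))*(-21) = -(-160)*5*(-21) = -32*(-25)*(-21) = 800*(-21) = -16800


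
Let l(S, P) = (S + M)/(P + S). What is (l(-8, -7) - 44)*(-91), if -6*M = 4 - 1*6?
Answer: 178087/45 ≈ 3957.5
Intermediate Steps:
M = 1/3 (M = -(4 - 1*6)/6 = -(4 - 6)/6 = -1/6*(-2) = 1/3 ≈ 0.33333)
l(S, P) = (1/3 + S)/(P + S) (l(S, P) = (S + 1/3)/(P + S) = (1/3 + S)/(P + S))
(l(-8, -7) - 44)*(-91) = ((1/3 - 8)/(-7 - 8) - 44)*(-91) = (-23/3/(-15) - 44)*(-91) = (-1/15*(-23/3) - 44)*(-91) = (23/45 - 44)*(-91) = -1957/45*(-91) = 178087/45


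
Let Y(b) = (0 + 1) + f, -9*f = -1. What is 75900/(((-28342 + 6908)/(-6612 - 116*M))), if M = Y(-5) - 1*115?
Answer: -751308800/32151 ≈ -23368.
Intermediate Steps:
f = ⅑ (f = -⅑*(-1) = ⅑ ≈ 0.11111)
Y(b) = 10/9 (Y(b) = (0 + 1) + ⅑ = 1 + ⅑ = 10/9)
M = -1025/9 (M = 10/9 - 1*115 = 10/9 - 115 = -1025/9 ≈ -113.89)
75900/(((-28342 + 6908)/(-6612 - 116*M))) = 75900/(((-28342 + 6908)/(-6612 - 116*(-1025/9)))) = 75900/((-21434/(-6612 + 118900/9))) = 75900/((-21434/59392/9)) = 75900/((-21434*9/59392)) = 75900/(-96453/29696) = 75900*(-29696/96453) = -751308800/32151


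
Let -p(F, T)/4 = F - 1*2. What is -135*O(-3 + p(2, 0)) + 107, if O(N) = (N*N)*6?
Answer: -7183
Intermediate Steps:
p(F, T) = 8 - 4*F (p(F, T) = -4*(F - 1*2) = -4*(F - 2) = -4*(-2 + F) = 8 - 4*F)
O(N) = 6*N² (O(N) = N²*6 = 6*N²)
-135*O(-3 + p(2, 0)) + 107 = -810*(-3 + (8 - 4*2))² + 107 = -810*(-3 + (8 - 8))² + 107 = -810*(-3 + 0)² + 107 = -810*(-3)² + 107 = -810*9 + 107 = -135*54 + 107 = -7290 + 107 = -7183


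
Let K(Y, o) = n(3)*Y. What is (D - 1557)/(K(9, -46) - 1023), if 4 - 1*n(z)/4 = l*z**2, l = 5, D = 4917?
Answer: -160/119 ≈ -1.3445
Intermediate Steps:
n(z) = 16 - 20*z**2
K(Y, o) = -164*Y (K(Y, o) = (16 - 20*3**2)*Y = (16 - 20*9)*Y = (16 - 180)*Y = -164*Y)
(D - 1557)/(K(9, -46) - 1023) = (4917 - 1557)/(-164*9 - 1023) = 3360/(-1476 - 1023) = 3360/(-2499) = 3360*(-1/2499) = -160/119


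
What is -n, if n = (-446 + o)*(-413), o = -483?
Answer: -383677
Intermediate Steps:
n = 383677 (n = (-446 - 483)*(-413) = -929*(-413) = 383677)
-n = -1*383677 = -383677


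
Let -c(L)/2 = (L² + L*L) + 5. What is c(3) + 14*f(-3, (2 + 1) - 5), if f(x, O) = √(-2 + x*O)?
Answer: -18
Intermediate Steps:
c(L) = -10 - 4*L² (c(L) = -2*((L² + L*L) + 5) = -2*((L² + L²) + 5) = -2*(2*L² + 5) = -2*(5 + 2*L²) = -10 - 4*L²)
f(x, O) = √(-2 + O*x)
c(3) + 14*f(-3, (2 + 1) - 5) = (-10 - 4*3²) + 14*√(-2 + ((2 + 1) - 5)*(-3)) = (-10 - 4*9) + 14*√(-2 + (3 - 5)*(-3)) = (-10 - 36) + 14*√(-2 - 2*(-3)) = -46 + 14*√(-2 + 6) = -46 + 14*√4 = -46 + 14*2 = -46 + 28 = -18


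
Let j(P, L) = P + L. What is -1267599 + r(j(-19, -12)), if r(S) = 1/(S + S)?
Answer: -78591139/62 ≈ -1.2676e+6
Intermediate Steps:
j(P, L) = L + P
r(S) = 1/(2*S)
-1267599 + r(j(-19, -12)) = -1267599 + 1/(2*(-12 - 19)) = -1267599 + (½)/(-31) = -1267599 + (½)*(-1/31) = -1267599 - 1/62 = -78591139/62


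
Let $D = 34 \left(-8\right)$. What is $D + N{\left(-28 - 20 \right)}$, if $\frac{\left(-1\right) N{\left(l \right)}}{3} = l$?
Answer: $-128$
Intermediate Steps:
$D = -272$
$N{\left(l \right)} = - 3 l$
$D + N{\left(-28 - 20 \right)} = -272 - 3 \left(-28 - 20\right) = -272 - -144 = -272 + 144 = -128$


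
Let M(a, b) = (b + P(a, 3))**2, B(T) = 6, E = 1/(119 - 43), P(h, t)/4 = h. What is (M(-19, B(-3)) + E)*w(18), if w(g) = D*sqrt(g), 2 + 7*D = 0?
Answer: -1117203*sqrt(2)/266 ≈ -5939.7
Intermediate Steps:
P(h, t) = 4*h
D = -2/7 (D = -2/7 + (1/7)*0 = -2/7 + 0 = -2/7 ≈ -0.28571)
E = 1/76 ≈ 0.013158
w(g) = -2*sqrt(g)/7
M(a, b) = (b + 4*a)**2
(M(-19, B(-3)) + E)*w(18) = ((6 + 4*(-19))**2 + 1/76)*(-6*sqrt(2)/7) = ((6 - 76)**2 + 1/76)*(-6*sqrt(2)/7) = ((-70)**2 + 1/76)*(-6*sqrt(2)/7) = (4900 + 1/76)*(-6*sqrt(2)/7) = 372401*(-6*sqrt(2)/7)/76 = -1117203*sqrt(2)/266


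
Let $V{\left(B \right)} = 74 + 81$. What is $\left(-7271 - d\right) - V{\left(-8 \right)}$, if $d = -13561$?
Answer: $6135$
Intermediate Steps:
$V{\left(B \right)} = 155$
$\left(-7271 - d\right) - V{\left(-8 \right)} = \left(-7271 - -13561\right) - 155 = \left(-7271 + 13561\right) - 155 = 6290 - 155 = 6135$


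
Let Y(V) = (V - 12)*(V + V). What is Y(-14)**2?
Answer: 529984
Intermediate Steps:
Y(V) = 2*V*(-12 + V) (Y(V) = (-12 + V)*(2*V) = 2*V*(-12 + V))
Y(-14)**2 = (2*(-14)*(-12 - 14))**2 = (2*(-14)*(-26))**2 = 728**2 = 529984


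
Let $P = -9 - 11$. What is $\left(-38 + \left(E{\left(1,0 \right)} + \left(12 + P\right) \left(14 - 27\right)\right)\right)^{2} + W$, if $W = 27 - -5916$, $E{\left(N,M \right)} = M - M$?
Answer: $10299$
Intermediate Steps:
$P = -20$ ($P = -9 - 11 = -20$)
$E{\left(N,M \right)} = 0$
$W = 5943$ ($W = 27 + 5916 = 5943$)
$\left(-38 + \left(E{\left(1,0 \right)} + \left(12 + P\right) \left(14 - 27\right)\right)\right)^{2} + W = \left(-38 + \left(0 + \left(12 - 20\right) \left(14 - 27\right)\right)\right)^{2} + 5943 = \left(-38 + \left(0 - -104\right)\right)^{2} + 5943 = \left(-38 + \left(0 + 104\right)\right)^{2} + 5943 = \left(-38 + 104\right)^{2} + 5943 = 66^{2} + 5943 = 4356 + 5943 = 10299$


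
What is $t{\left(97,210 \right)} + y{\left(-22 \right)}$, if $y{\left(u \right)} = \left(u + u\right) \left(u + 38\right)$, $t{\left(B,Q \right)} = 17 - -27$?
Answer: $-660$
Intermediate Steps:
$t{\left(B,Q \right)} = 44$ ($t{\left(B,Q \right)} = 17 + 27 = 44$)
$y{\left(u \right)} = 2 u \left(38 + u\right)$
$t{\left(97,210 \right)} + y{\left(-22 \right)} = 44 + 2 \left(-22\right) \left(38 - 22\right) = 44 + 2 \left(-22\right) 16 = 44 - 704 = -660$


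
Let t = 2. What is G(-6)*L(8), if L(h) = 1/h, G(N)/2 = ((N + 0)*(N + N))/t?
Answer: 9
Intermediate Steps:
G(N) = 2*N² (G(N) = 2*(((N + 0)*(N + N))/2) = 2*((N*(2*N))*(½)) = 2*((2*N²)*(½)) = 2*N²)
G(-6)*L(8) = (2*(-6)²)/8 = (2*36)*(⅛) = 72*(⅛) = 9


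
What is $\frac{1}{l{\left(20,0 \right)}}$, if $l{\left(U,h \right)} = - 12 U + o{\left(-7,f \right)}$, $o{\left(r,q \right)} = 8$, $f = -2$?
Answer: $- \frac{1}{232} \approx -0.0043103$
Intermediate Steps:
$l{\left(U,h \right)} = 8 - 12 U$ ($l{\left(U,h \right)} = - 12 U + 8 = 8 - 12 U$)
$\frac{1}{l{\left(20,0 \right)}} = \frac{1}{8 - 240} = \frac{1}{-232} = - \frac{1}{232}$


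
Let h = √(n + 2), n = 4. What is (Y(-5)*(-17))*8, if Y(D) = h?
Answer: -136*√6 ≈ -333.13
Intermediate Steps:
h = √6 (h = √(4 + 2) = √6 ≈ 2.4495)
Y(D) = √6
(Y(-5)*(-17))*8 = (√6*(-17))*8 = -17*√6*8 = -136*√6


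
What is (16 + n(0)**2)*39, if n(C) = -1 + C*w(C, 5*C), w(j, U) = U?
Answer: 663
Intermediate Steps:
n(C) = -1 + 5*C**2 (n(C) = -1 + C*(5*C) = -1 + 5*C**2)
(16 + n(0)**2)*39 = (16 + (-1 + 5*0**2)**2)*39 = (16 + (-1 + 5*0)**2)*39 = (16 + (-1 + 0)**2)*39 = (16 + (-1)**2)*39 = (16 + 1)*39 = 17*39 = 663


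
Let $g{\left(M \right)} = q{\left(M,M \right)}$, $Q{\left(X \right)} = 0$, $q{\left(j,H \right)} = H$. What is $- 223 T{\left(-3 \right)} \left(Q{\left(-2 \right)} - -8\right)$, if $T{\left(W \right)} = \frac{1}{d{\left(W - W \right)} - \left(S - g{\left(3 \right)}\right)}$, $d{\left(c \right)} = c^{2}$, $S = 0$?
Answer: $- \frac{1784}{3} \approx -594.67$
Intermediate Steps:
$g{\left(M \right)} = M$
$T{\left(W \right)} = \frac{1}{3}$ ($T{\left(W \right)} = \frac{1}{\left(W - W\right)^{2} + \left(3 - 0\right)} = \frac{1}{0^{2} + \left(3 + 0\right)} = \frac{1}{0 + 3} = \frac{1}{3}$)
$- 223 T{\left(-3 \right)} \left(Q{\left(-2 \right)} - -8\right) = - 223 \frac{0 - -8}{3} = - 223 \frac{0 + 8}{3} = - 223 \cdot \frac{1}{3} \cdot 8 = \left(-223\right) \frac{8}{3} = - \frac{1784}{3}$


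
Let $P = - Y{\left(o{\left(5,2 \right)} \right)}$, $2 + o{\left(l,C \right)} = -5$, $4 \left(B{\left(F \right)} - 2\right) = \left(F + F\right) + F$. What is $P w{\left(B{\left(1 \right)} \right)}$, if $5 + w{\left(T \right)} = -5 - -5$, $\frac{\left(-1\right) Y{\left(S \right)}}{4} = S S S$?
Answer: $6860$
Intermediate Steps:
$B{\left(F \right)} = 2 + \frac{3 F}{4}$ ($B{\left(F \right)} = 2 + \frac{\left(F + F\right) + F}{4} = 2 + \frac{2 F + F}{4} = 2 + \frac{3 F}{4}$)
$o{\left(l,C \right)} = -7$ ($o{\left(l,C \right)} = -2 - 5 = -7$)
$Y{\left(S \right)} = - 4 S^{3}$ ($Y{\left(S \right)} = - 4 S S S = - 4 S^{2} S = - 4 S^{3}$)
$w{\left(T \right)} = -5$ ($w{\left(T \right)} = -5 - 0 = -5 + \left(-5 + 5\right) = -5 + 0 = -5$)
$P = -1372$ ($P = - \left(-4\right) \left(-7\right)^{3} = - \left(-4\right) \left(-343\right) = \left(-1\right) 1372 = -1372$)
$P w{\left(B{\left(1 \right)} \right)} = \left(-1372\right) \left(-5\right) = 6860$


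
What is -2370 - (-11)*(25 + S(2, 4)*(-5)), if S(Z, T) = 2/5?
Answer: -2117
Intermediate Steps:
S(Z, T) = ⅖ (S(Z, T) = 2*(⅕) = ⅖)
-2370 - (-11)*(25 + S(2, 4)*(-5)) = -2370 - (-11)*(25 + (⅖)*(-5)) = -2370 - (-11)*(25 - 2) = -2370 - (-11)*23 = -2370 - 1*(-253) = -2370 + 253 = -2117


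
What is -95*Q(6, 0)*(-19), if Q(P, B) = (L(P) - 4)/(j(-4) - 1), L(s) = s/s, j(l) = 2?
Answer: -5415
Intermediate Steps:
L(s) = 1
Q(P, B) = -3 (Q(P, B) = (1 - 4)/(2 - 1) = -3/1 = -3*1 = -3)
-95*Q(6, 0)*(-19) = -95*(-3)*(-19) = 285*(-19) = -5415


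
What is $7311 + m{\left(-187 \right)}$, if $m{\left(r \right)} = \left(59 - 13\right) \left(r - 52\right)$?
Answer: $-3683$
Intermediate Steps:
$m{\left(r \right)} = -2392 + 46 r$ ($m{\left(r \right)} = 46 \left(-52 + r\right) = -2392 + 46 r$)
$7311 + m{\left(-187 \right)} = 7311 + \left(-2392 + 46 \left(-187\right)\right) = 7311 - 10994 = -3683$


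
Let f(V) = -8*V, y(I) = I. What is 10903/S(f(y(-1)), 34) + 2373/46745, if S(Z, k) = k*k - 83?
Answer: 512206964/50157385 ≈ 10.212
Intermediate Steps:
S(Z, k) = -83 + k² (S(Z, k) = k² - 83 = -83 + k²)
10903/S(f(y(-1)), 34) + 2373/46745 = 10903/(-83 + 34²) + 2373/46745 = 10903/(-83 + 1156) + 2373*(1/46745) = 10903/1073 + 2373/46745 = 512206964/50157385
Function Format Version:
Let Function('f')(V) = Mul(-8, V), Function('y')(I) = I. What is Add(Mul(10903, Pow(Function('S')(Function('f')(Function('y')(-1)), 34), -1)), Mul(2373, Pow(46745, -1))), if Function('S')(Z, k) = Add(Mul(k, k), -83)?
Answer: Rational(512206964, 50157385) ≈ 10.212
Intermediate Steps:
Function('S')(Z, k) = Add(-83, Pow(k, 2)) (Function('S')(Z, k) = Add(Pow(k, 2), -83) = Add(-83, Pow(k, 2)))
Add(Mul(10903, Pow(Function('S')(Function('f')(Function('y')(-1)), 34), -1)), Mul(2373, Pow(46745, -1))) = Add(Mul(10903, Pow(Add(-83, Pow(34, 2)), -1)), Mul(2373, Pow(46745, -1))) = Add(Mul(10903, Pow(Add(-83, 1156), -1)), Mul(2373, Rational(1, 46745))) = Add(Mul(10903, Pow(1073, -1)), Rational(2373, 46745)) = Add(Mul(10903, Rational(1, 1073)), Rational(2373, 46745)) = Add(Rational(10903, 1073), Rational(2373, 46745)) = Rational(512206964, 50157385)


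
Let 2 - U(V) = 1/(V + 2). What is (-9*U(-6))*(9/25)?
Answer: -729/100 ≈ -7.2900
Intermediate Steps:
U(V) = 2 - 1/(2 + V) (U(V) = 2 - 1/(V + 2) = 2 - 1/(2 + V))
(-9*U(-6))*(9/25) = (-9*(3 + 2*(-6))/(2 - 6))*(9/25) = (-9*(3 - 12)/(-4))*(9*(1/25)) = -(-9)*(-9)/4*(9/25) = -9*9/4*(9/25) = -81/4*9/25 = -729/100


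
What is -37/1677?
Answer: -37/1677 ≈ -0.022063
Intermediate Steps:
-37/1677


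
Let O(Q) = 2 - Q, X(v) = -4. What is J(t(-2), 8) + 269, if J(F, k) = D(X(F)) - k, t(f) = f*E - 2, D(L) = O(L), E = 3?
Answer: 267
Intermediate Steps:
D(L) = 2 - L
t(f) = -2 + 3*f (t(f) = f*3 - 2 = 3*f - 2 = -2 + 3*f)
J(F, k) = 6 - k (J(F, k) = (2 - 1*(-4)) - k = (2 + 4) - k = 6 - k)
J(t(-2), 8) + 269 = (6 - 1*8) + 269 = (6 - 8) + 269 = -2 + 269 = 267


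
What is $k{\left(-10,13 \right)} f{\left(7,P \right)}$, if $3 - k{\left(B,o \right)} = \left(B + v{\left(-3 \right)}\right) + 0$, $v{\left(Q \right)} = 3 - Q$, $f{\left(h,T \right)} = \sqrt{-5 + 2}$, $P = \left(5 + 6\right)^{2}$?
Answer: $7 i \sqrt{3} \approx 12.124 i$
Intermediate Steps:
$P = 121$ ($P = 11^{2} = 121$)
$f{\left(h,T \right)} = i \sqrt{3}$ ($f{\left(h,T \right)} = \sqrt{-3} = i \sqrt{3}$)
$k{\left(B,o \right)} = -3 - B$ ($k{\left(B,o \right)} = 3 - \left(\left(B + \left(3 - -3\right)\right) + 0\right) = 3 - \left(\left(B + \left(3 + 3\right)\right) + 0\right) = 3 - \left(\left(B + 6\right) + 0\right) = 3 - \left(\left(6 + B\right) + 0\right) = 3 - \left(6 + B\right) = -3 - B$)
$k{\left(-10,13 \right)} f{\left(7,P \right)} = \left(-3 - -10\right) i \sqrt{3} = \left(-3 + 10\right) i \sqrt{3} = 7 i \sqrt{3}$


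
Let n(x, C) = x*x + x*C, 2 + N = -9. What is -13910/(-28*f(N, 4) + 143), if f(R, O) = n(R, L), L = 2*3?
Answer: 13910/1397 ≈ 9.9570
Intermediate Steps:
L = 6
N = -11 (N = -2 - 9 = -11)
n(x, C) = x**2 + C*x
f(R, O) = R*(6 + R)
-13910/(-28*f(N, 4) + 143) = -13910/(-(-308)*(6 - 11) + 143) = -13910/(-(-308)*(-5) + 143) = -13910/(-28*55 + 143) = -13910/(-1540 + 143) = -13910/(-1397) = -13910*(-1/1397) = 13910/1397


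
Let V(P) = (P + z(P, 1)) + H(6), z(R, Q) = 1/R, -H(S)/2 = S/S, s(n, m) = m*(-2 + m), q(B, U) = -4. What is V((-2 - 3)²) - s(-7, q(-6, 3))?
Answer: -24/25 ≈ -0.96000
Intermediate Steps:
H(S) = -2 (H(S) = -2*S/S = -2*1 = -2)
V(P) = -2 + P + 1/P (V(P) = (P + 1/P) - 2 = -2 + P + 1/P)
V((-2 - 3)²) - s(-7, q(-6, 3)) = (-2 + (-2 - 3)² + 1/((-2 - 3)²)) - (-4)*(-2 - 4) = (-2 + (-5)² + 1/((-5)²)) - (-4)*(-6) = (-2 + 25 + 1/25) - 1*24 = (-2 + 25 + 1/25) - 24 = 576/25 - 24 = -24/25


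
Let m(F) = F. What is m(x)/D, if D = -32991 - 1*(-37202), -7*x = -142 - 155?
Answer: 297/29477 ≈ 0.010076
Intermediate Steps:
x = 297/7 (x = -(-142 - 155)/7 = -⅐*(-297) = 297/7 ≈ 42.429)
D = 4211 (D = -32991 + 37202 = 4211)
m(x)/D = (297/7)/4211 = (297/7)*(1/4211) = 297/29477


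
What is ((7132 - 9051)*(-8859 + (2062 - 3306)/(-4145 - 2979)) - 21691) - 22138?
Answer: 30199093543/1781 ≈ 1.6956e+7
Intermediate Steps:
((7132 - 9051)*(-8859 + (2062 - 3306)/(-4145 - 2979)) - 21691) - 22138 = (-1919*(-8859 - 1244/(-7124)) - 21691) - 22138 = (-1919*(-8859 - 1244*(-1/7124)) - 21691) - 22138 = (-1919*(-8859 + 311/1781) - 21691) - 22138 = (-1919*(-15777568/1781) - 21691) - 22138 = (30277152992/1781 - 21691) - 22138 = 30238521321/1781 - 22138 = 30199093543/1781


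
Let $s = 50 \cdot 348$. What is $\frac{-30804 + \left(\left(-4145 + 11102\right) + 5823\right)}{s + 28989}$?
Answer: $- \frac{6008}{15463} \approx -0.38854$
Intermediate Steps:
$s = 17400$
$\frac{-30804 + \left(\left(-4145 + 11102\right) + 5823\right)}{s + 28989} = \frac{-30804 + \left(\left(-4145 + 11102\right) + 5823\right)}{17400 + 28989} = \frac{-30804 + \left(6957 + 5823\right)}{46389} = \left(-30804 + 12780\right) \frac{1}{46389} = \left(-18024\right) \frac{1}{46389} = - \frac{6008}{15463}$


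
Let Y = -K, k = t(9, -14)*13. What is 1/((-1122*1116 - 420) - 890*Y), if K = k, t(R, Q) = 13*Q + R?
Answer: -1/3254182 ≈ -3.0730e-7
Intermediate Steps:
t(R, Q) = R + 13*Q
k = -2249 (k = (9 + 13*(-14))*13 = (9 - 182)*13 = -173*13 = -2249)
K = -2249
Y = 2249 (Y = -1*(-2249) = 2249)
1/((-1122*1116 - 420) - 890*Y) = 1/((-1122*1116 - 420) - 890*2249) = 1/((-1252152 - 420) - 2001610) = 1/(-1252572 - 2001610) = 1/(-3254182) = -1/3254182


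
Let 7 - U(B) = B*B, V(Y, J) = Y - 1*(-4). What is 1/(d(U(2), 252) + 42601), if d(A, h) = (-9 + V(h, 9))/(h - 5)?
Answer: 1/42602 ≈ 2.3473e-5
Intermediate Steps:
V(Y, J) = 4 + Y (V(Y, J) = Y + 4 = 4 + Y)
U(B) = 7 - B² (U(B) = 7 - B*B = 7 - B²)
d(A, h) = 1 (d(A, h) = (-9 + (4 + h))/(h - 5) = (-5 + h)/(-5 + h) = 1)
1/(d(U(2), 252) + 42601) = 1/(1 + 42601) = 1/42602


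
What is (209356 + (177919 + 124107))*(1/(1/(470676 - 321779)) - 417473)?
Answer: -137344932032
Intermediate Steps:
(209356 + (177919 + 124107))*(1/(1/(470676 - 321779)) - 417473) = (209356 + 302026)*(1/(1/148897) - 417473) = 511382*(1/(1/148897) - 417473) = 511382*(148897 - 417473) = 511382*(-268576) = -137344932032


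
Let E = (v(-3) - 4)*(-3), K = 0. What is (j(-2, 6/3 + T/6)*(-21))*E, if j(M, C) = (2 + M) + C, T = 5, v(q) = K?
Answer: -714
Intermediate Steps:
v(q) = 0
j(M, C) = 2 + C + M
E = 12 (E = (0 - 4)*(-3) = -4*(-3) = 12)
(j(-2, 6/3 + T/6)*(-21))*E = ((2 + (6/3 + 5/6) - 2)*(-21))*12 = ((2 + (6*(⅓) + 5*(⅙)) - 2)*(-21))*12 = ((2 + (2 + ⅚) - 2)*(-21))*12 = ((2 + 17/6 - 2)*(-21))*12 = ((17/6)*(-21))*12 = -119/2*12 = -714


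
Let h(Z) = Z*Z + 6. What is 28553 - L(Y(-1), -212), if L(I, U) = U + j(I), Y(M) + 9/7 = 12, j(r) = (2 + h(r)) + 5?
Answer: 1403223/49 ≈ 28637.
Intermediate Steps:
h(Z) = 6 + Z² (h(Z) = Z² + 6 = 6 + Z²)
j(r) = 13 + r² (j(r) = (2 + (6 + r²)) + 5 = (8 + r²) + 5 = 13 + r²)
Y(M) = 75/7 (Y(M) = -9/7 + 12 = 75/7)
L(I, U) = 13 + U + I² (L(I, U) = U + (13 + I²) = 13 + U + I²)
28553 - L(Y(-1), -212) = 28553 - (13 - 212 + (75/7)²) = 28553 - (13 - 212 + 5625/49) = 28553 - 1*(-4126/49) = 28553 + 4126/49 = 1403223/49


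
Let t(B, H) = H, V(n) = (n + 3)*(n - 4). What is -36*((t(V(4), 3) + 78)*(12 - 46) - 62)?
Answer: 101376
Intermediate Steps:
V(n) = (-4 + n)*(3 + n) (V(n) = (3 + n)*(-4 + n) = (-4 + n)*(3 + n))
-36*((t(V(4), 3) + 78)*(12 - 46) - 62) = -36*((3 + 78)*(12 - 46) - 62) = -36*(81*(-34) - 62) = -36*(-2754 - 62) = -36*(-2816) = 101376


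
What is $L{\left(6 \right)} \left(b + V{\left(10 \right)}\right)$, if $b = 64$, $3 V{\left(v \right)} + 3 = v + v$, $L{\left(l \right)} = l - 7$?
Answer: $- \frac{209}{3} \approx -69.667$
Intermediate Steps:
$L{\left(l \right)} = -7 + l$ ($L{\left(l \right)} = l - 7 = -7 + l$)
$V{\left(v \right)} = -1 + \frac{2 v}{3}$ ($V{\left(v \right)} = -1 + \frac{v + v}{3} = -1 + \frac{2 v}{3}$)
$L{\left(6 \right)} \left(b + V{\left(10 \right)}\right) = \left(-7 + 6\right) \left(64 + \left(-1 + \frac{2}{3} \cdot 10\right)\right) = - (64 + \left(-1 + \frac{20}{3}\right)) = - (64 + \frac{17}{3}) = \left(-1\right) \frac{209}{3} = - \frac{209}{3}$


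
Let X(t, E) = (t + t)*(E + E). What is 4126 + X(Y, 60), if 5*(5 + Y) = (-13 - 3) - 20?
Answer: 1198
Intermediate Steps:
Y = -61/5 (Y = -5 + ((-13 - 3) - 20)/5 = -5 + (-16 - 20)/5 = -5 + (⅕)*(-36) = -5 - 36/5 = -61/5 ≈ -12.200)
X(t, E) = 4*E*t (X(t, E) = (2*t)*(2*E) = 4*E*t)
4126 + X(Y, 60) = 4126 + 4*60*(-61/5) = 4126 - 2928 = 1198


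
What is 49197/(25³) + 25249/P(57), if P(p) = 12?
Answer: 395105989/187500 ≈ 2107.2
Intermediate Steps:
49197/(25³) + 25249/P(57) = 49197/(25³) + 25249/12 = 49197/15625 + 25249*(1/12) = 49197*(1/15625) + 25249/12 = 49197/15625 + 25249/12 = 395105989/187500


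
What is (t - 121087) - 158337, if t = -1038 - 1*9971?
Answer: -290433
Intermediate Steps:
t = -11009 (t = -1038 - 9971 = -11009)
(t - 121087) - 158337 = (-11009 - 121087) - 158337 = -132096 - 158337 = -290433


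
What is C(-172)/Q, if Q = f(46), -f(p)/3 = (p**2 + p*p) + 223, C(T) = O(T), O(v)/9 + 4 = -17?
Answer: 7/495 ≈ 0.014141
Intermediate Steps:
O(v) = -189 (O(v) = -36 + 9*(-17) = -36 - 153 = -189)
C(T) = -189
f(p) = -669 - 6*p**2 (f(p) = -3*((p**2 + p*p) + 223) = -3*((p**2 + p**2) + 223) = -3*(2*p**2 + 223) = -3*(223 + 2*p**2) = -669 - 6*p**2)
Q = -13365 (Q = -669 - 6*46**2 = -669 - 6*2116 = -669 - 12696 = -13365)
C(-172)/Q = -189/(-13365) = -189*(-1/13365) = 7/495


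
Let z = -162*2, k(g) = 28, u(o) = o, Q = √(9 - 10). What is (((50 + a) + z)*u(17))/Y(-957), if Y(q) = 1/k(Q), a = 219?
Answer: -26180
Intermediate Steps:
Q = I (Q = √(-1) = I ≈ 1.0*I)
z = -324
Y(q) = 1/28
(((50 + a) + z)*u(17))/Y(-957) = (((50 + 219) - 324)*17)/(1/28) = ((269 - 324)*17)*28 = -55*17*28 = -935*28 = -26180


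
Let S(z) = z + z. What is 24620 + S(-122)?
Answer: 24376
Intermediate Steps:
S(z) = 2*z
24620 + S(-122) = 24620 + 2*(-122) = 24620 - 244 = 24376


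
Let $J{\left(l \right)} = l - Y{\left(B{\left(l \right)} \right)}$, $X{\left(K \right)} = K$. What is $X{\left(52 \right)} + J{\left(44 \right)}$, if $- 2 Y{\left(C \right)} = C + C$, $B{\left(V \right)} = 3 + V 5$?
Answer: $319$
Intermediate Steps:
$B{\left(V \right)} = 3 + 5 V$
$Y{\left(C \right)} = - C$ ($Y{\left(C \right)} = - \frac{C + C}{2} = - \frac{2 C}{2} = - C$)
$J{\left(l \right)} = 3 + 6 l$ ($J{\left(l \right)} = l - - (3 + 5 l) = l - \left(-3 - 5 l\right) = l + \left(3 + 5 l\right) = 3 + 6 l$)
$X{\left(52 \right)} + J{\left(44 \right)} = 52 + \left(3 + 6 \cdot 44\right) = 52 + \left(3 + 264\right) = 52 + 267 = 319$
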